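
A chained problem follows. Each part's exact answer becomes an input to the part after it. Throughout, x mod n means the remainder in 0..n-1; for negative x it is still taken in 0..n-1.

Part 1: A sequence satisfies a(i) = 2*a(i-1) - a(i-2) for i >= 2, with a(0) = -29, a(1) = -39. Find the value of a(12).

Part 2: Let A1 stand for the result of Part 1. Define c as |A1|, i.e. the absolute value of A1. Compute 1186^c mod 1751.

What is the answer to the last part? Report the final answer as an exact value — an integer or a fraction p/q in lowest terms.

Part 1: a(2) = 2*(-39) - 1*(-29) = -49; iterating: a(2)=-49, a(3)=-59, a(4)=-69, a(5)=-79, a(6)=-89, a(7)=-99, a(8)=-109, a(9)=-119, a(10)=-129, a(11)=-139, a(12)=-149; answer -149
Part 2: A1 = -149; c = 149; squarings mod 1751: 1186^1=1186, 1186^2=543, 1186^4=681, 1186^8=1497, 1186^16=1480, 1186^32=1650, 1186^64=1446, 1186^128=222; 1186^149 = 1186^1 * 1186^4 * 1186^16 * 1186^128 = 1424 (mod 1751); answer 1424

1424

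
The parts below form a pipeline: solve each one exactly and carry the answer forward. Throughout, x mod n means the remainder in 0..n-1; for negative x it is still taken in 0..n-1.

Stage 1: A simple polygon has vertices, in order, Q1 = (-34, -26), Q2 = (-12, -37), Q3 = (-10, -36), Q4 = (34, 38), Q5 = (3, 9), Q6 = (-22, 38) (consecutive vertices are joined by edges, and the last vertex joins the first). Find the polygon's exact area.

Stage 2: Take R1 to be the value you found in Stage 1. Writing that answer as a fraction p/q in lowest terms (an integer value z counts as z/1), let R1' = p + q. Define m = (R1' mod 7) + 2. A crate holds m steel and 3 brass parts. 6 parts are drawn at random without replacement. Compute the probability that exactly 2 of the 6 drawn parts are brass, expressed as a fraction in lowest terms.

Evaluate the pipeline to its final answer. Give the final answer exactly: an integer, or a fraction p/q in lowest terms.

15/28

Stage 1: cross terms: (-34*-37 - -12*-26)=946, (-12*-36 - -10*-37)=62, (-10*38 - 34*-36)=844, (34*9 - 3*38)=192, (3*38 - -22*9)=312, (-22*-26 - -34*38)=1864; twice the area = |4220| = 4220; area = 2110; answer 2110
Stage 2: R1 = 2110; threaded value p + q = 2111; m = 6; total draws C(9,6) = 84; favorable C(3,2)*C(6,4) = 45; P = 15/28; answer 15/28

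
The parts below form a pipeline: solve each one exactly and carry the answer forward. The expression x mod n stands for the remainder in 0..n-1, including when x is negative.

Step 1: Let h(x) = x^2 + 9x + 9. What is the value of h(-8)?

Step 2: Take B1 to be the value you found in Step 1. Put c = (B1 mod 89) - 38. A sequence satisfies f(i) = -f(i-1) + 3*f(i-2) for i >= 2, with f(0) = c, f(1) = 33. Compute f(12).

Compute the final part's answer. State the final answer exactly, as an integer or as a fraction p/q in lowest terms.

Step 1: 1*(-8)^2 + 9*(-8)^1 + 9 = (64) + (-72) + (9) = 1; answer 1
Step 2: B1 = 1; c = -37; f(2) = -1*(33) + 3*(-37) = -144; iterating: f(2)=-144, f(3)=243, f(4)=-675, f(5)=1404, f(6)=-3429, f(7)=7641, f(8)=-17928, f(9)=40851, f(10)=-94635, f(11)=217188, f(12)=-501093; answer -501093

-501093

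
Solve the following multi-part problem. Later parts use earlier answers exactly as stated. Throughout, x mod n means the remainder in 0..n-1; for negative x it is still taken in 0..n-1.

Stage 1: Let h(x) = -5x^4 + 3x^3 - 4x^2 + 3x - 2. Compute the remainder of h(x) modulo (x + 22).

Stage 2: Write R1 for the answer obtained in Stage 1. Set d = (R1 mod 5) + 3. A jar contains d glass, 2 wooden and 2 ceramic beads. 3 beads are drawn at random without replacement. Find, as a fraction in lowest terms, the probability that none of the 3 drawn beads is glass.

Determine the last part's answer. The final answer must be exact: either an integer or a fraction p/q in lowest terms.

Stage 1: remainder = value at the root: -5*(-22)^4 + 3*(-22)^3 - 4*(-22)^2 + 3*(-22)^1 - 2 = (-1171280) + (-31944) + (-1936) + (-66) + (-2) = -1205228; answer -1205228
Stage 2: R1 = -1205228; d = 5; total draws C(9,3) = 84; favorable C(4,3) = 4; P = 1/21; answer 1/21

1/21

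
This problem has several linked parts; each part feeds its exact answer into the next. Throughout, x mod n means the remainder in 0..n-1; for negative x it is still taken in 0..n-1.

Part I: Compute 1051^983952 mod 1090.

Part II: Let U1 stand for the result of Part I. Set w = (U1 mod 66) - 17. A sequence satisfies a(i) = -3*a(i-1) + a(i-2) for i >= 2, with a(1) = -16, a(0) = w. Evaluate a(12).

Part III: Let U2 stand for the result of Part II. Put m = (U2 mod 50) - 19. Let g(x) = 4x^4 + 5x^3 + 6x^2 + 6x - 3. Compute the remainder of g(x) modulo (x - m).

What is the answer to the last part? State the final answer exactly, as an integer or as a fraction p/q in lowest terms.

66008

Part I: squarings mod 1090: 1051^1=1051, 1051^2=431, 1051^4=461, 1051^8=1061, 1051^16=841, 1051^32=961, 1051^64=291, 1051^128=751, 1051^256=471, 1051^512=571, 1051^1024=131, 1051^2048=811, 1051^4096=451, 1051^8192=661, 1051^16384=921, 1051^32768=221, 1051^65536=881, 1051^131072=81, 1051^262144=21, 1051^524288=441; 1051^983952 = 1051^16 * 1051^128 * 1051^256 * 1051^512 * 1051^65536 * 1051^131072 * 1051^262144 * 1051^524288 = 281 (mod 1090); answer 281
Part II: U1 = 281; w = 0; a(2) = -3*(-16) + 1*(0) = 48; iterating: a(2)=48, a(3)=-160, a(4)=528, a(5)=-1744, a(6)=5760, a(7)=-19024, a(8)=62832, a(9)=-207520, a(10)=685392, a(11)=-2263696, a(12)=7476480; answer 7476480
Part III: U2 = 7476480; m = 11; remainder = value at the root: 4*(11)^4 + 5*(11)^3 + 6*(11)^2 + 6*(11)^1 - 3 = (58564) + (6655) + (726) + (66) + (-3) = 66008; answer 66008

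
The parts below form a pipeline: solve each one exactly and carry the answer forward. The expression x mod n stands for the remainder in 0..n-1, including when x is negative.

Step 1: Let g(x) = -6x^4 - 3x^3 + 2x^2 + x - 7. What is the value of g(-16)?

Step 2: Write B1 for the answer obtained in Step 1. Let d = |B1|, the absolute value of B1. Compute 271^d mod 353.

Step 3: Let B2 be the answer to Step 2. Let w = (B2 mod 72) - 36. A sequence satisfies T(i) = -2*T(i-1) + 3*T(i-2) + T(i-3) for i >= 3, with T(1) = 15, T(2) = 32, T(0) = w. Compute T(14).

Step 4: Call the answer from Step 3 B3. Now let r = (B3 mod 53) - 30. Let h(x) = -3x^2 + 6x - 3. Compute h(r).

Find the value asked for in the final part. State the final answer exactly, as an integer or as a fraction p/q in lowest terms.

Step 1: -6*(-16)^4 - 3*(-16)^3 + 2*(-16)^2 + 1*(-16)^1 - 7 = (-393216) + (12288) + (512) + (-16) + (-7) = -380439; answer -380439
Step 2: B1 = -380439; d = 380439; squarings mod 353: 271^1=271, 271^2=17, 271^4=289, 271^8=213, 271^16=185, 271^32=337, 271^64=256, 271^128=231, 271^256=58, 271^512=187, 271^1024=22, 271^2048=131, 271^4096=217, 271^8192=140, 271^16384=185, 271^32768=337, 271^65536=256, 271^131072=231, 271^262144=58; 271^380439 = 271^1 * 271^2 * 271^4 * 271^16 * 271^512 * 271^1024 * 271^2048 * 271^16384 * 271^32768 * 271^65536 * 271^262144 = 41 (mod 353); answer 41
Step 3: B2 = 41; w = 5; T(3) = -2*(32) + 3*(15) + 1*(5) = -14; iterating: T(3)=-14, T(4)=139, T(5)=-288, T(6)=979, T(7)=-2683, T(8)=8015, T(9)=-23100, T(10)=67562, T(11)=-196409, T(12)=572404, T(13)=-1666473, T(14)=4853749; answer 4853749
Step 4: B3 = 4853749; r = -21; -3*(-21)^2 + 6*(-21)^1 - 3 = (-1323) + (-126) + (-3) = -1452; answer -1452

-1452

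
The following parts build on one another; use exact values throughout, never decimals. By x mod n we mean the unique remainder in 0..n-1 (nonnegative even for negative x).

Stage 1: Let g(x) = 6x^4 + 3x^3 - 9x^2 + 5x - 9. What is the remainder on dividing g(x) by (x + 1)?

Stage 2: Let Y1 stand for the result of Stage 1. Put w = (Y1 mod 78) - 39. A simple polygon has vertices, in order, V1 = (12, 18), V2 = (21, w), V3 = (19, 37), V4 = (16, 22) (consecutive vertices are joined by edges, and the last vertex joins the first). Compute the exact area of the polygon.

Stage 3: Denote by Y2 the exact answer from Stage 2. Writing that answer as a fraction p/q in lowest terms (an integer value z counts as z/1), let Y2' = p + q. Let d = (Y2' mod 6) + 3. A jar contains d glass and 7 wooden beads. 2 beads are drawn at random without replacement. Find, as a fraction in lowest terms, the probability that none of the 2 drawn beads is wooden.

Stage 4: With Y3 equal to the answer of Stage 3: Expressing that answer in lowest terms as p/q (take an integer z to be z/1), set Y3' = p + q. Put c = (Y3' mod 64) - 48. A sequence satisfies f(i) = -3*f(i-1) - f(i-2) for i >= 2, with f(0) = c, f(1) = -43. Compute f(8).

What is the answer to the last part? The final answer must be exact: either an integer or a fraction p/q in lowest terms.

53374

Stage 1: remainder = value at the root: 6*(-1)^4 + 3*(-1)^3 - 9*(-1)^2 + 5*(-1)^1 - 9 = (6) + (-3) + (-9) + (-5) + (-9) = -20; answer -20
Stage 2: Y1 = -20; w = 19; cross terms: (12*19 - 21*18)=-150, (21*37 - 19*19)=416, (19*22 - 16*37)=-174, (16*18 - 12*22)=24; twice the area = |116| = 116; area = 58; answer 58
Stage 3: Y2 = 58; threaded value p + q = 59; d = 8; total draws C(15,2) = 105; favorable C(8,2) = 28; P = 4/15; answer 4/15
Stage 4: Y3 = 4/15; threaded value p + q = 19; c = -29; f(2) = -3*(-43) - 1*(-29) = 158; iterating: f(2)=158, f(3)=-431, f(4)=1135, f(5)=-2974, f(6)=7787, f(7)=-20387, f(8)=53374; answer 53374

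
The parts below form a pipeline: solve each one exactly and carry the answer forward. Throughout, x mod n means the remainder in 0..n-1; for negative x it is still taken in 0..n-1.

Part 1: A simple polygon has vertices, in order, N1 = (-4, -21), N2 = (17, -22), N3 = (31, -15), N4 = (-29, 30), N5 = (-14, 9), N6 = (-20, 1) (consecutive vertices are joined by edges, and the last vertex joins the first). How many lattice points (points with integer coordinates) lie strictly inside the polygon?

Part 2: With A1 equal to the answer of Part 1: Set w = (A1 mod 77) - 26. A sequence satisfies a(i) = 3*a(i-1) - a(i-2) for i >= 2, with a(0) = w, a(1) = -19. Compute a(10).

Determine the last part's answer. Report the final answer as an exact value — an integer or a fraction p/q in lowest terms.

Part 1: cross terms: (-4*-22 - 17*-21)=445, (17*-15 - 31*-22)=427, (31*30 - -29*-15)=495, (-29*9 - -14*30)=159, (-14*1 - -20*9)=166, (-20*-21 - -4*1)=424; twice the area = |2116| = 2116; area = 1058; boundary points = 1 + 7 + 15 + 3 + 2 + 2 = 30; strictly interior points = area - boundary/2 + 1 = 1044; answer 1044
Part 2: A1 = 1044; w = 17; a(2) = 3*(-19) - 1*(17) = -74; iterating: a(2)=-74, a(3)=-203, a(4)=-535, a(5)=-1402, a(6)=-3671, a(7)=-9611, a(8)=-25162, a(9)=-65875, a(10)=-172463; answer -172463

-172463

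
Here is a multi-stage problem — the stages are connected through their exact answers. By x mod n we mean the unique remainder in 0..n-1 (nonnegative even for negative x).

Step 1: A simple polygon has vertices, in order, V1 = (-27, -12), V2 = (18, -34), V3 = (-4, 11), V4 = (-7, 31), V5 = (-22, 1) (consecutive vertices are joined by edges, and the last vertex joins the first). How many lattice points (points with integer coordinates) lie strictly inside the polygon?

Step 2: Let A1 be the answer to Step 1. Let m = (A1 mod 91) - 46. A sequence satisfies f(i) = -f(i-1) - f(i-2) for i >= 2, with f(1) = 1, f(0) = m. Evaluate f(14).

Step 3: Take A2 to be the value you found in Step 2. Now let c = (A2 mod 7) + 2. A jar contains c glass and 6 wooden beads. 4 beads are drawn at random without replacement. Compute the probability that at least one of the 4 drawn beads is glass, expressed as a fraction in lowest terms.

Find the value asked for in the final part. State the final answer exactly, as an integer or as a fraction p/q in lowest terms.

32/33

Step 1: cross terms: (-27*-34 - 18*-12)=1134, (18*11 - -4*-34)=62, (-4*31 - -7*11)=-47, (-7*1 - -22*31)=675, (-22*-12 - -27*1)=291; twice the area = |2115| = 2115; area = 2115/2; boundary points = 1 + 1 + 1 + 15 + 1 = 19; strictly interior points = area - boundary/2 + 1 = 1049; answer 1049
Step 2: A1 = 1049; m = 2; f(2) = -1*(1) - 1*(2) = -3; iterating: f(2)=-3, f(3)=2, f(4)=1, f(5)=-3, f(6)=2, f(7)=1, f(8)=-3, f(9)=2, f(10)=1, f(11)=-3, f(12)=2, f(13)=1, f(14)=-3; answer -3
Step 3: A2 = -3; c = 6; total draws C(12,4) = 495; complement C(6,4) = 15; favorable 495 - 15 = 480; P = 32/33; answer 32/33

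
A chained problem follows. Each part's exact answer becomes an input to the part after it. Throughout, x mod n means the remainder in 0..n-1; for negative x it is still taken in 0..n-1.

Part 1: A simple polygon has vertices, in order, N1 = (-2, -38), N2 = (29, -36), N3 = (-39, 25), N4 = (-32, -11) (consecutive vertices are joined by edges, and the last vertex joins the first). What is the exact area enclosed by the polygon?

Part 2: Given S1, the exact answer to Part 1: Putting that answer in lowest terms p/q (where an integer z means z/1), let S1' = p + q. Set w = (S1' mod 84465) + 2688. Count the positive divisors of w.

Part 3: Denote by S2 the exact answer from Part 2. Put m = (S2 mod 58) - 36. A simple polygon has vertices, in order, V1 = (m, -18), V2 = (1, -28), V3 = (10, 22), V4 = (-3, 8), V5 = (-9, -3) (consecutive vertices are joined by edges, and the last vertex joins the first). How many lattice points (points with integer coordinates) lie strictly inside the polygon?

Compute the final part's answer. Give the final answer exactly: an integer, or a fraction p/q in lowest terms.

644

Part 1: cross terms: (-2*-36 - 29*-38)=1174, (29*25 - -39*-36)=-679, (-39*-11 - -32*25)=1229, (-32*-38 - -2*-11)=1194; twice the area = |2918| = 2918; area = 1459; answer 1459
Part 2: S1 = 1459; threaded value p + q = 1460; w = 4148; 4148 = 2^2 * 17 * 61; number of divisors = (2+1) * (1+1) * (1+1) = 12; answer 12
Part 3: S2 = 12; m = -24; cross terms: (-24*-28 - 1*-18)=690, (1*22 - 10*-28)=302, (10*8 - -3*22)=146, (-3*-3 - -9*8)=81, (-9*-18 - -24*-3)=90; twice the area = |1309| = 1309; area = 1309/2; boundary points = 5 + 1 + 1 + 1 + 15 = 23; strictly interior points = area - boundary/2 + 1 = 644; answer 644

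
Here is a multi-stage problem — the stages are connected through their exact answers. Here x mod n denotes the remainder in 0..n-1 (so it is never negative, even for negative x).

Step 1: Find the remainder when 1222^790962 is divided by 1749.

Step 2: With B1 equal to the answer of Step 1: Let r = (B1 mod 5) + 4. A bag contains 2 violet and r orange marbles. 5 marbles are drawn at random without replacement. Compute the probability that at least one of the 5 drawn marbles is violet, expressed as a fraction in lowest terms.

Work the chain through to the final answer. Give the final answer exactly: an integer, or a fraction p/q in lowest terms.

25/28

Step 1: squarings mod 1749: 1222^1=1222, 1222^2=1387, 1222^4=1618, 1222^8=1420, 1222^16=1552, 1222^32=331, 1222^64=1123, 1222^128=100, 1222^256=1255, 1222^512=925, 1222^1024=364, 1222^2048=1321, 1222^4096=1288, 1222^8192=892, 1222^16384=1618, 1222^32768=1420, 1222^65536=1552, 1222^131072=331, 1222^262144=1123, 1222^524288=100; 1222^790962 = 1222^2 * 1222^16 * 1222^32 * 1222^128 * 1222^256 * 1222^4096 * 1222^262144 * 1222^524288 = 727 (mod 1749); answer 727
Step 2: B1 = 727; r = 6; total draws C(8,5) = 56; complement C(6,5) = 6; favorable 56 - 6 = 50; P = 25/28; answer 25/28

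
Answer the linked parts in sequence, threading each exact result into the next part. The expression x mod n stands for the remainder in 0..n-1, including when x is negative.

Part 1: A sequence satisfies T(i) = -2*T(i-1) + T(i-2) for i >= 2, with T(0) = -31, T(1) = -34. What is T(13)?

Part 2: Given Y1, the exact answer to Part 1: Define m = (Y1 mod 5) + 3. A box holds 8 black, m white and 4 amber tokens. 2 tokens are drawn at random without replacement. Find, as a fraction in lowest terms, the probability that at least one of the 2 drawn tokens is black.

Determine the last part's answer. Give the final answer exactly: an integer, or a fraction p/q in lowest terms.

23/30

Part 1: T(2) = -2*(-34) + 1*(-31) = 37; iterating: T(2)=37, T(3)=-108, T(4)=253, T(5)=-614, T(6)=1481, T(7)=-3576, T(8)=8633, T(9)=-20842, T(10)=50317, T(11)=-121476, T(12)=293269, T(13)=-708014; answer -708014
Part 2: Y1 = -708014; m = 4; total draws C(16,2) = 120; complement C(8,2) = 28; favorable 120 - 28 = 92; P = 23/30; answer 23/30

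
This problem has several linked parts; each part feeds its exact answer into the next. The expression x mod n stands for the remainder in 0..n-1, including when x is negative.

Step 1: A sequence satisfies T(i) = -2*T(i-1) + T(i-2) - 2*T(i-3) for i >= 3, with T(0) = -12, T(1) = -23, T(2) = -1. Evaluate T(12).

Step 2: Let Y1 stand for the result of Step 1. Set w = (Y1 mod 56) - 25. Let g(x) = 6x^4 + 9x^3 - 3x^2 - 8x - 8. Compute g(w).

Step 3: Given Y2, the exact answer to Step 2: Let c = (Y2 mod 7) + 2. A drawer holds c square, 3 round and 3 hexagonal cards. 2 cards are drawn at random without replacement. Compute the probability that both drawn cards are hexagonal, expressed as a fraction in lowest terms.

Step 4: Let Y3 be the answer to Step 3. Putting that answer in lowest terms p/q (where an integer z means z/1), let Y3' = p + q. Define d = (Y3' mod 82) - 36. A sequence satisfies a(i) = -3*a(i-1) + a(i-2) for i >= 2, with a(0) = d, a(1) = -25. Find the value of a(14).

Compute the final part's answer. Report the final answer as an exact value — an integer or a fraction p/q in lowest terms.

Step 1: T(3) = -2*(-1) + 1*(-23) - 2*(-12) = 3; iterating: T(3)=3, T(4)=39, T(5)=-73, T(6)=179, T(7)=-509, T(8)=1343, T(9)=-3553, T(10)=9467, T(11)=-25173, T(12)=66919; answer 66919
Step 2: Y1 = 66919; w = 30; 6*(30)^4 + 9*(30)^3 - 3*(30)^2 - 8*(30)^1 - 8 = (4860000) + (243000) + (-2700) + (-240) + (-8) = 5100052; answer 5100052
Step 3: Y2 = 5100052; c = 8; total draws C(14,2) = 91; favorable C(3,2) = 3; P = 3/91; answer 3/91
Step 4: Y3 = 3/91; threaded value p + q = 94; d = -24; a(2) = -3*(-25) + 1*(-24) = 51; iterating: a(2)=51, a(3)=-178, a(4)=585, a(5)=-1933, a(6)=6384, a(7)=-21085, a(8)=69639, a(9)=-230002, a(10)=759645, a(11)=-2508937, a(12)=8286456, a(13)=-27368305, a(14)=90391371; answer 90391371

90391371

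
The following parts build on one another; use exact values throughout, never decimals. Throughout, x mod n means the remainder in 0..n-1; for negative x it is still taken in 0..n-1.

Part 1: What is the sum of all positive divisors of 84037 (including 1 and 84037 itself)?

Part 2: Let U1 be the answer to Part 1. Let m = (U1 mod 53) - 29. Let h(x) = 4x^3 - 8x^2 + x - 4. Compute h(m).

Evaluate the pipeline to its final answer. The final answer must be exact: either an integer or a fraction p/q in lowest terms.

-1162

Part 1: 84037 = 19 * 4423; sigma = (1 + 19) * (1 + 4423) = 20 * 4424 = 88480; answer 88480
Part 2: U1 = 88480; m = -6; 4*(-6)^3 - 8*(-6)^2 + 1*(-6)^1 - 4 = (-864) + (-288) + (-6) + (-4) = -1162; answer -1162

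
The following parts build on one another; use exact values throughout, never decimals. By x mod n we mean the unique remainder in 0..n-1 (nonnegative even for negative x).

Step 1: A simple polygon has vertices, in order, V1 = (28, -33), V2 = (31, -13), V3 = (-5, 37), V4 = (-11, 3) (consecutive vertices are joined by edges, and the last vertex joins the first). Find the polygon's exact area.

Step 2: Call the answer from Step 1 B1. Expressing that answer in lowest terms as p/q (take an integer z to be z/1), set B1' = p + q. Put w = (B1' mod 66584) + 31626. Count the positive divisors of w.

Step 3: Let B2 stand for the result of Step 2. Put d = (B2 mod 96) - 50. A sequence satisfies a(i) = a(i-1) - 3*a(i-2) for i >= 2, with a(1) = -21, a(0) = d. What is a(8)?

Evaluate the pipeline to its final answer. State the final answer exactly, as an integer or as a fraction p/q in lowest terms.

Step 1: cross terms: (28*-13 - 31*-33)=659, (31*37 - -5*-13)=1082, (-5*3 - -11*37)=392, (-11*-33 - 28*3)=279; twice the area = |2412| = 2412; area = 1206; answer 1206
Step 2: B1 = 1206; threaded value p + q = 1207; w = 32833; 32833 is prime, so its only divisors are 1 and 32833; count = 2; answer 2
Step 3: B2 = 2; d = -48; a(2) = 1*(-21) - 3*(-48) = 123; iterating: a(2)=123, a(3)=186, a(4)=-183, a(5)=-741, a(6)=-192, a(7)=2031, a(8)=2607; answer 2607

2607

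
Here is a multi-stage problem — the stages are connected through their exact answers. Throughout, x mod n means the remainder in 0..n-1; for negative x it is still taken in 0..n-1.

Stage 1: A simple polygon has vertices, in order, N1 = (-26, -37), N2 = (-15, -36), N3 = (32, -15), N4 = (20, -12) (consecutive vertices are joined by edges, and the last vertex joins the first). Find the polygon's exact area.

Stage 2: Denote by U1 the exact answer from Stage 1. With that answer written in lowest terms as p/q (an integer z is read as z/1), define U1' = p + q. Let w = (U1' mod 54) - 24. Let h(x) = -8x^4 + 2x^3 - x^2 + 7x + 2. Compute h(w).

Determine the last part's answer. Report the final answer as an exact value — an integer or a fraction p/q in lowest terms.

-828340

Stage 1: cross terms: (-26*-36 - -15*-37)=381, (-15*-15 - 32*-36)=1377, (32*-12 - 20*-15)=-84, (20*-37 - -26*-12)=-1052; twice the area = |622| = 622; area = 311; answer 311
Stage 2: U1 = 311; threaded value p + q = 312; w = 18; -8*(18)^4 + 2*(18)^3 - 1*(18)^2 + 7*(18)^1 + 2 = (-839808) + (11664) + (-324) + (126) + (2) = -828340; answer -828340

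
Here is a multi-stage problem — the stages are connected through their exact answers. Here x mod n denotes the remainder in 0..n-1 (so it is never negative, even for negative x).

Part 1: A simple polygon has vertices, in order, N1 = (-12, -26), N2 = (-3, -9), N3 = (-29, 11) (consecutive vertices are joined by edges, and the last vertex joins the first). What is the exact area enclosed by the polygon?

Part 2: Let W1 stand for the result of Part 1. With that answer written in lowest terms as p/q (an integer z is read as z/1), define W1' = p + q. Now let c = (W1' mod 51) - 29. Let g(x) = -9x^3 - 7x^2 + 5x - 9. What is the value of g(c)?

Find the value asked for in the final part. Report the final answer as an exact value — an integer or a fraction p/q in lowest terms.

105676

Part 1: cross terms: (-12*-9 - -3*-26)=30, (-3*11 - -29*-9)=-294, (-29*-26 - -12*11)=886; twice the area = |622| = 622; area = 311; answer 311
Part 2: W1 = 311; threaded value p + q = 312; c = -23; -9*(-23)^3 - 7*(-23)^2 + 5*(-23)^1 - 9 = (109503) + (-3703) + (-115) + (-9) = 105676; answer 105676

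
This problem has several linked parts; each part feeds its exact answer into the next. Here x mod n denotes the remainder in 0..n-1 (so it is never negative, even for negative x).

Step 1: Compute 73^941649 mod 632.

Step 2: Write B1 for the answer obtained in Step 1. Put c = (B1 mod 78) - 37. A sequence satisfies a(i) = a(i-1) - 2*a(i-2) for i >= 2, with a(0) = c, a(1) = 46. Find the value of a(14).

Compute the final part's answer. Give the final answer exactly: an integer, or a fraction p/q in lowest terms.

-4122

Step 1: squarings mod 632: 73^1=73, 73^2=273, 73^4=585, 73^8=313, 73^16=9, 73^32=81, 73^64=241, 73^128=569, 73^256=177, 73^512=361, 73^1024=129, 73^2048=209, 73^4096=73, 73^8192=273, 73^16384=585, 73^32768=313, 73^65536=9, 73^131072=81, 73^262144=241, 73^524288=569; 73^941649 = 73^1 * 73^16 * 73^64 * 73^512 * 73^1024 * 73^2048 * 73^4096 * 73^16384 * 73^131072 * 73^262144 * 73^524288 = 225 (mod 632); answer 225
Step 2: B1 = 225; c = 32; a(2) = 1*(46) - 2*(32) = -18; iterating: a(2)=-18, a(3)=-110, a(4)=-74, a(5)=146, a(6)=294, a(7)=2, a(8)=-586, a(9)=-590, a(10)=582, a(11)=1762, a(12)=598, a(13)=-2926, a(14)=-4122; answer -4122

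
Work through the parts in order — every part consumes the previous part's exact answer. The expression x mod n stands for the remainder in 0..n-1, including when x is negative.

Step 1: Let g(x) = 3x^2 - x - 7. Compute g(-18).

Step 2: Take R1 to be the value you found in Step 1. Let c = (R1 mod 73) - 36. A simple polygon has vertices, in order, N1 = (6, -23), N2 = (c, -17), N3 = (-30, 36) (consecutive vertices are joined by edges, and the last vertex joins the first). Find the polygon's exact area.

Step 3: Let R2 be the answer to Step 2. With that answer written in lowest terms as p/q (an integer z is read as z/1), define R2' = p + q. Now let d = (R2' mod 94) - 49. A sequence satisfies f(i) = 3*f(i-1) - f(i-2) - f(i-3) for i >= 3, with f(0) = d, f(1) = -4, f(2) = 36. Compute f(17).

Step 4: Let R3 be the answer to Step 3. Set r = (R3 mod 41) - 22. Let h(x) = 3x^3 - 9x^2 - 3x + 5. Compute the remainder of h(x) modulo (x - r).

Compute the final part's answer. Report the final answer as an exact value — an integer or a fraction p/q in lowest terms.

Step 1: 3*(-18)^2 - 1*(-18)^1 - 7 = (972) + (18) + (-7) = 983; answer 983
Step 2: R1 = 983; c = -2; cross terms: (6*-17 - -2*-23)=-148, (-2*36 - -30*-17)=-582, (-30*-23 - 6*36)=474; twice the area = |-256| = 256; area = 128; answer 128
Step 3: R2 = 128; threaded value p + q = 129; d = -14; f(3) = 3*(36) - 1*(-4) - 1*(-14) = 126; iterating: f(3)=126, f(4)=346, f(5)=876, f(6)=2156, f(7)=5246, f(8)=12706, f(9)=30716, f(10)=74196, f(11)=179166, f(12)=432586, f(13)=1044396, f(14)=2521436, f(15)=6087326, f(16)=14696146, f(17)=35479676; answer 35479676
Step 4: R3 = 35479676; r = 17; remainder = value at the root: 3*(17)^3 - 9*(17)^2 - 3*(17)^1 + 5 = (14739) + (-2601) + (-51) + (5) = 12092; answer 12092

12092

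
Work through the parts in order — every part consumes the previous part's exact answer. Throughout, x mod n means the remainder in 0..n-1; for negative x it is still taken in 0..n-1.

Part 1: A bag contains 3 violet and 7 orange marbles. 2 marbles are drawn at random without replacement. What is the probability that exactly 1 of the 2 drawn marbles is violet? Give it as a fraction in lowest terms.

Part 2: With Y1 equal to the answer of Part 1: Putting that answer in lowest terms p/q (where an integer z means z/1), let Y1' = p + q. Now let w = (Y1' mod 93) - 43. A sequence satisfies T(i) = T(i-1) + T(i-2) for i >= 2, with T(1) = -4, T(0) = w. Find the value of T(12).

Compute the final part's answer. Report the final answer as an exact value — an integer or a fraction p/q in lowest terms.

Part 1: total draws C(10,2) = 45; favorable C(3,1)*C(7,1) = 21; P = 7/15; answer 7/15
Part 2: Y1 = 7/15; threaded value p + q = 22; w = -21; T(2) = 1*(-4) + 1*(-21) = -25; iterating: T(2)=-25, T(3)=-29, T(4)=-54, T(5)=-83, T(6)=-137, T(7)=-220, T(8)=-357, T(9)=-577, T(10)=-934, T(11)=-1511, T(12)=-2445; answer -2445

-2445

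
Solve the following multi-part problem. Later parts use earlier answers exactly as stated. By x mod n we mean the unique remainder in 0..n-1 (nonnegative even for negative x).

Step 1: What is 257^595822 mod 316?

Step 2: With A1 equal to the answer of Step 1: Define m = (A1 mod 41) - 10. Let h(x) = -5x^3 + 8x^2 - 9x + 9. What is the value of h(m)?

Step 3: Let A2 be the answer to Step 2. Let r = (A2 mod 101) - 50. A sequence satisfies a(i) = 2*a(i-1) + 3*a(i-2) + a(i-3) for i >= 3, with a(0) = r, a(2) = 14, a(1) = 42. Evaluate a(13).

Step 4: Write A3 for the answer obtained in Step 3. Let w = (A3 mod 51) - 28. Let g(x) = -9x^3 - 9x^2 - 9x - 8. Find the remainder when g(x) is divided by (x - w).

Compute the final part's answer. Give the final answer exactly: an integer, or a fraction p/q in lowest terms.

23050

Step 1: squarings mod 316: 257^1=257, 257^2=5, 257^4=25, 257^8=309, 257^16=49, 257^32=189, 257^64=13, 257^128=169, 257^256=121, 257^512=105, 257^1024=281, 257^2048=277, 257^4096=257, 257^8192=5, 257^16384=25, 257^32768=309, 257^65536=49, 257^131072=189, 257^262144=13, 257^524288=169; 257^595822 = 257^2 * 257^4 * 257^8 * 257^32 * 257^64 * 257^256 * 257^512 * 257^1024 * 257^4096 * 257^65536 * 257^524288 = 81 (mod 316); answer 81
Step 2: A1 = 81; m = 30; -5*(30)^3 + 8*(30)^2 - 9*(30)^1 + 9 = (-135000) + (7200) + (-270) + (9) = -128061; answer -128061
Step 3: A2 = -128061; r = -43; a(3) = 2*(14) + 3*(42) + 1*(-43) = 111; iterating: a(3)=111, a(4)=306, a(5)=959, a(6)=2947, a(7)=9077, a(8)=27954, a(9)=86086, a(10)=265111, a(11)=816434, a(12)=2514287, a(13)=7742987; answer 7742987
Step 4: A3 = 7742987; w = -14; remainder = value at the root: -9*(-14)^3 - 9*(-14)^2 - 9*(-14)^1 - 8 = (24696) + (-1764) + (126) + (-8) = 23050; answer 23050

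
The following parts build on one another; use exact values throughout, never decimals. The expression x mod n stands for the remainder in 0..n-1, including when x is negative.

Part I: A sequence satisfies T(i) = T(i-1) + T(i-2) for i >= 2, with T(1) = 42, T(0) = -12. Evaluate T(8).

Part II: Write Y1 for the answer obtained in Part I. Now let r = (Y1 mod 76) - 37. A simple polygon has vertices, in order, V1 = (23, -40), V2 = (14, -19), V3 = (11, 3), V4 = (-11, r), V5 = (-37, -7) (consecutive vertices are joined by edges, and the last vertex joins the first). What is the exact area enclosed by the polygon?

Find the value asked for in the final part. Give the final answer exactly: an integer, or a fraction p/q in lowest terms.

2365/2

Part I: T(2) = 1*(42) + 1*(-12) = 30; iterating: T(2)=30, T(3)=72, T(4)=102, T(5)=174, T(6)=276, T(7)=450, T(8)=726; answer 726
Part II: Y1 = 726; r = 5; cross terms: (23*-19 - 14*-40)=123, (14*3 - 11*-19)=251, (11*5 - -11*3)=88, (-11*-7 - -37*5)=262, (-37*-40 - 23*-7)=1641; twice the area = |2365| = 2365; area = 2365/2; answer 2365/2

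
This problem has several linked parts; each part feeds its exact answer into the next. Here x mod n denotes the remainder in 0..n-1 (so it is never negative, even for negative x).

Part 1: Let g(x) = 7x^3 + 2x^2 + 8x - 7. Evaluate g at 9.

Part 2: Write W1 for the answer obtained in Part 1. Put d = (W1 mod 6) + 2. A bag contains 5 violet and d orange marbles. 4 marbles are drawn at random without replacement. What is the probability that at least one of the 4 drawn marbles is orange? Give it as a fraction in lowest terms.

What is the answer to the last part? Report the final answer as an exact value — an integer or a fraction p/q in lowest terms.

Part 1: 7*(9)^3 + 2*(9)^2 + 8*(9)^1 - 7 = (5103) + (162) + (72) + (-7) = 5330; answer 5330
Part 2: W1 = 5330; d = 4; total draws C(9,4) = 126; complement C(5,4) = 5; favorable 126 - 5 = 121; P = 121/126; answer 121/126

121/126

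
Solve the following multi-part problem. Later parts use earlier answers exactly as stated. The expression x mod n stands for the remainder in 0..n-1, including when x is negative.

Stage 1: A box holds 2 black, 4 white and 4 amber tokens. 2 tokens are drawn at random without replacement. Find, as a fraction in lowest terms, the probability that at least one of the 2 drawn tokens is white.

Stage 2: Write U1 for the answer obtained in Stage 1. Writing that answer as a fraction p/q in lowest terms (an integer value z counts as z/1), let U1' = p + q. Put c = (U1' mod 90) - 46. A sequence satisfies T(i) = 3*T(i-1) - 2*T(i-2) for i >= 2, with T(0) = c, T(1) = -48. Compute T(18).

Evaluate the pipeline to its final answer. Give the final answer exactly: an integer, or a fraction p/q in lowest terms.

Stage 1: total draws C(10,2) = 45; complement C(6,2) = 15; favorable 45 - 15 = 30; P = 2/3; answer 2/3
Stage 2: U1 = 2/3; threaded value p + q = 5; c = -41; T(2) = 3*(-48) - 2*(-41) = -62; iterating: T(2)=-62, T(3)=-90, T(4)=-146, T(5)=-258, T(6)=-482, T(7)=-930, T(8)=-1826, T(9)=-3618, T(10)=-7202, T(11)=-14370, T(12)=-28706, T(13)=-57378, T(14)=-114722, T(15)=-229410, T(16)=-458786, T(17)=-917538, T(18)=-1835042; answer -1835042

-1835042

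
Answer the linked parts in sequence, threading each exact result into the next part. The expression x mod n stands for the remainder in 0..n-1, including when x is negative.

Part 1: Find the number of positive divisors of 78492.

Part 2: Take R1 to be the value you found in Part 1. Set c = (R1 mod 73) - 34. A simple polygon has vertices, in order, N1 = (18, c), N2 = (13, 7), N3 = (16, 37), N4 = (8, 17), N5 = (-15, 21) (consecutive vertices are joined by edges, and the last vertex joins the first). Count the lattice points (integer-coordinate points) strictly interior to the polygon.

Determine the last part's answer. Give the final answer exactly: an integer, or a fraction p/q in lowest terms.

Part 1: 78492 = 2^2 * 3 * 31 * 211; number of divisors = (2+1) * (1+1) * (1+1) * (1+1) = 24; answer 24
Part 2: R1 = 24; c = -10; cross terms: (18*7 - 13*-10)=256, (13*37 - 16*7)=369, (16*17 - 8*37)=-24, (8*21 - -15*17)=423, (-15*-10 - 18*21)=-228; twice the area = |796| = 796; area = 398; boundary points = 1 + 3 + 4 + 1 + 1 = 10; strictly interior points = area - boundary/2 + 1 = 394; answer 394

394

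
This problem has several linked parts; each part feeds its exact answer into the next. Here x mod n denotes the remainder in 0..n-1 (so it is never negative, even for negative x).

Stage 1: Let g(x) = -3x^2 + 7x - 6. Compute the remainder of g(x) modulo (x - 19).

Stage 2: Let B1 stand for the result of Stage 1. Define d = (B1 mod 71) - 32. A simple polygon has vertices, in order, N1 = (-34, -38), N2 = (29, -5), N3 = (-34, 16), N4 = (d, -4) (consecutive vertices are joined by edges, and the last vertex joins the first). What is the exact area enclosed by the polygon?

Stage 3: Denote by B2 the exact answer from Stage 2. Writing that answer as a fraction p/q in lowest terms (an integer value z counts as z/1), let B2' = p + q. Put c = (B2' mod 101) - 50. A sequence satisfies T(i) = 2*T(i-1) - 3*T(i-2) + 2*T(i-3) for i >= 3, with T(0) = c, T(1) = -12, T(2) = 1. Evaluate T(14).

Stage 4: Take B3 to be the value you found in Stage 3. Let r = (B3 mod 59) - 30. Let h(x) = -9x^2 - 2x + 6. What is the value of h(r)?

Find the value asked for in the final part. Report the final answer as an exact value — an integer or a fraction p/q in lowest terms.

-306

Stage 1: remainder = value at the root: -3*(19)^2 + 7*(19)^1 - 6 = (-1083) + (133) + (-6) = -956; answer -956
Stage 2: B1 = -956; d = 6; cross terms: (-34*-5 - 29*-38)=1272, (29*16 - -34*-5)=294, (-34*-4 - 6*16)=40, (6*-38 - -34*-4)=-364; twice the area = |1242| = 1242; area = 621; answer 621
Stage 3: B2 = 621; threaded value p + q = 622; c = -34; T(3) = 2*(1) - 3*(-12) + 2*(-34) = -30; iterating: T(3)=-30, T(4)=-87, T(5)=-82, T(6)=37, T(7)=146, T(8)=17, T(9)=-330, T(10)=-419, T(11)=186, T(12)=969, T(13)=542, T(14)=-1451; answer -1451
Stage 4: B3 = -1451; r = -6; -9*(-6)^2 - 2*(-6)^1 + 6 = (-324) + (12) + (6) = -306; answer -306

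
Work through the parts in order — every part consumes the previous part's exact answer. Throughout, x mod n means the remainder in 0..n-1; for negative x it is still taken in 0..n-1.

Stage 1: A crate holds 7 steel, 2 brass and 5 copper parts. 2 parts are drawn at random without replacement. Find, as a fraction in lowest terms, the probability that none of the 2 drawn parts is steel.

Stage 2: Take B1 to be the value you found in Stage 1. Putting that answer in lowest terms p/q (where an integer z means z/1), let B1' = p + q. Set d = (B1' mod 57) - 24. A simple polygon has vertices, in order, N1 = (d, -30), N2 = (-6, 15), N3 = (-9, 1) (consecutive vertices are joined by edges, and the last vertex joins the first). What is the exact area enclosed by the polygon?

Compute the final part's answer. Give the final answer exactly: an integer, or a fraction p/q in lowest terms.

107/2

Stage 1: total draws C(14,2) = 91; favorable C(7,2) = 21; P = 3/13; answer 3/13
Stage 2: B1 = 3/13; threaded value p + q = 16; d = -8; cross terms: (-8*15 - -6*-30)=-300, (-6*1 - -9*15)=129, (-9*-30 - -8*1)=278; twice the area = |107| = 107; area = 107/2; answer 107/2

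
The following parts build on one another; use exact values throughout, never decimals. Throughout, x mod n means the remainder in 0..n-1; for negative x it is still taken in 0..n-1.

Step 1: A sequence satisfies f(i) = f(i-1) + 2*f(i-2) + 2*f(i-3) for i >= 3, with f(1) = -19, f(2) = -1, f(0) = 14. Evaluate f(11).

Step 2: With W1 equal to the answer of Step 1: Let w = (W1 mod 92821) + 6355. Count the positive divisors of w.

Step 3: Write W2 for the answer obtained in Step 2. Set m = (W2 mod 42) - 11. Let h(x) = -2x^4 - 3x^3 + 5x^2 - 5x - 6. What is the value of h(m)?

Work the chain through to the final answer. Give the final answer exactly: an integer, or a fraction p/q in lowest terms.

Step 1: f(3) = 1*(-1) + 2*(-19) + 2*(14) = -11; iterating: f(3)=-11, f(4)=-51, f(5)=-75, f(6)=-199, f(7)=-451, f(8)=-999, f(9)=-2299, f(10)=-5199, f(11)=-11795; answer -11795
Step 2: W1 = -11795; w = 87381; 87381 = 3^2 * 7 * 19 * 73; number of divisors = (2+1) * (1+1) * (1+1) * (1+1) = 24; answer 24
Step 3: W2 = 24; m = 13; -2*(13)^4 - 3*(13)^3 + 5*(13)^2 - 5*(13)^1 - 6 = (-57122) + (-6591) + (845) + (-65) + (-6) = -62939; answer -62939

-62939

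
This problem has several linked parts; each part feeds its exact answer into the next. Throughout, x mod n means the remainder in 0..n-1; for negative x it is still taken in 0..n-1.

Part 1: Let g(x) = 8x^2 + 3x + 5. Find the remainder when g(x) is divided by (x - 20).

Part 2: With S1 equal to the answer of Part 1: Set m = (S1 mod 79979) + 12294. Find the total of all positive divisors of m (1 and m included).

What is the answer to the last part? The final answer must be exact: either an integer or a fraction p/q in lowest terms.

Part 1: remainder = value at the root: 8*(20)^2 + 3*(20)^1 + 5 = (3200) + (60) + (5) = 3265; answer 3265
Part 2: S1 = 3265; m = 15559; 15559 is prime, so its only divisors are 1 and 15559; sigma = 1 + 15559 = 15560; answer 15560

15560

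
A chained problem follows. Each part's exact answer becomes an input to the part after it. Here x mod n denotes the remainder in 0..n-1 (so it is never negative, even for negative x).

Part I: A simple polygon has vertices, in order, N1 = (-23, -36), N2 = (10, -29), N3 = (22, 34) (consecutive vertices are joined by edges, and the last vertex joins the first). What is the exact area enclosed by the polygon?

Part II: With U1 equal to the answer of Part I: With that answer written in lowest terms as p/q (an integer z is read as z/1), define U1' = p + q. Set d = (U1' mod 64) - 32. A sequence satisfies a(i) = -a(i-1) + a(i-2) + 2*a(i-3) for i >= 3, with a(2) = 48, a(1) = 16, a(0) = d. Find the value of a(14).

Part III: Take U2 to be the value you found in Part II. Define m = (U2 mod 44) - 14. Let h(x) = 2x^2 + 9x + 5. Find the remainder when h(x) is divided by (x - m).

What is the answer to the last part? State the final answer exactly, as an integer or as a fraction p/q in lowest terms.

523

Part I: cross terms: (-23*-29 - 10*-36)=1027, (10*34 - 22*-29)=978, (22*-36 - -23*34)=-10; twice the area = |1995| = 1995; area = 1995/2; answer 1995/2
Part II: U1 = 1995/2; threaded value p + q = 1997; d = -19; a(3) = -1*(48) + 1*(16) + 2*(-19) = -70; iterating: a(3)=-70, a(4)=150, a(5)=-124, a(6)=134, a(7)=42, a(8)=-156, a(9)=466, a(10)=-538, a(11)=692, a(12)=-298, a(13)=-86, a(14)=1172; answer 1172
Part III: U2 = 1172; m = 14; remainder = value at the root: 2*(14)^2 + 9*(14)^1 + 5 = (392) + (126) + (5) = 523; answer 523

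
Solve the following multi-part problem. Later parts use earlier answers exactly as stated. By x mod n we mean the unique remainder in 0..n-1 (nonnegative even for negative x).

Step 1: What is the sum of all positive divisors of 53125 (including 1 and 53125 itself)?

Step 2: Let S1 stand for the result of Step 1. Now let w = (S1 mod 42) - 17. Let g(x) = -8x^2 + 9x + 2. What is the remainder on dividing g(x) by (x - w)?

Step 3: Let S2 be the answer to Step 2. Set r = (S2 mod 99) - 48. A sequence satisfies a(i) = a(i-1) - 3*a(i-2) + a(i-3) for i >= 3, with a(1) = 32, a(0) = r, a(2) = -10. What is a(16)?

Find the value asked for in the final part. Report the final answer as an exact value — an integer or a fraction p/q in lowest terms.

-48996

Step 1: 53125 = 5^5 * 17; sigma = (1 + 5 + 25 + 125 + 625 + 3125) * (1 + 17) = 3906 * 18 = 70308; answer 70308
Step 2: S1 = 70308; w = -17; remainder = value at the root: -8*(-17)^2 + 9*(-17)^1 + 2 = (-2312) + (-153) + (2) = -2463; answer -2463
Step 3: S2 = -2463; r = -36; a(3) = 1*(-10) - 3*(32) + 1*(-36) = -142; iterating: a(3)=-142, a(4)=-80, a(5)=336, a(6)=434, a(7)=-654, a(8)=-1620, a(9)=776, a(10)=4982, a(11)=1034, a(12)=-13136, a(13)=-11256, a(14)=29186, a(15)=49818, a(16)=-48996; answer -48996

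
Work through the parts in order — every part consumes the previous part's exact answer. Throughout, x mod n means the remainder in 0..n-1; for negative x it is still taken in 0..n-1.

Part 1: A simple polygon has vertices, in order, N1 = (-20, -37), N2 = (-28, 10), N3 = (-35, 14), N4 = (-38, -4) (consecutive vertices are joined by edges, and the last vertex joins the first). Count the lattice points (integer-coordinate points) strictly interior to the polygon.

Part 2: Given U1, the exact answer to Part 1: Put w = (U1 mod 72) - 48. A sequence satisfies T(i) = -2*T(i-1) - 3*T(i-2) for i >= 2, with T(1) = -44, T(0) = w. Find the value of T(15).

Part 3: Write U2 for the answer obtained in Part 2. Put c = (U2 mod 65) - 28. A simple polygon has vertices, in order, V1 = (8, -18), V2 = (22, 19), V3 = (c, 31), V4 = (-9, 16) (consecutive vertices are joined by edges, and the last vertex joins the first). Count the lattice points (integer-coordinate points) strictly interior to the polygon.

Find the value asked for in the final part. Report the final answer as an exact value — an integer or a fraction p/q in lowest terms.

Part 1: cross terms: (-20*10 - -28*-37)=-1236, (-28*14 - -35*10)=-42, (-35*-4 - -38*14)=672, (-38*-37 - -20*-4)=1326; twice the area = |720| = 720; area = 360; boundary points = 1 + 1 + 3 + 3 = 8; strictly interior points = area - boundary/2 + 1 = 357; answer 357
Part 2: U1 = 357; w = 21; T(2) = -2*(-44) - 3*(21) = 25; iterating: T(2)=25, T(3)=82, T(4)=-239, T(5)=232, T(6)=253, T(7)=-1202, T(8)=1645, T(9)=316, T(10)=-5567, T(11)=10186, T(12)=-3671, T(13)=-23216, T(14)=57445, T(15)=-45242; answer -45242
Part 3: U2 = -45242; c = 35; cross terms: (8*19 - 22*-18)=548, (22*31 - 35*19)=17, (35*16 - -9*31)=839, (-9*-18 - 8*16)=34; twice the area = |1438| = 1438; area = 719; boundary points = 1 + 1 + 1 + 17 = 20; strictly interior points = area - boundary/2 + 1 = 710; answer 710

710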